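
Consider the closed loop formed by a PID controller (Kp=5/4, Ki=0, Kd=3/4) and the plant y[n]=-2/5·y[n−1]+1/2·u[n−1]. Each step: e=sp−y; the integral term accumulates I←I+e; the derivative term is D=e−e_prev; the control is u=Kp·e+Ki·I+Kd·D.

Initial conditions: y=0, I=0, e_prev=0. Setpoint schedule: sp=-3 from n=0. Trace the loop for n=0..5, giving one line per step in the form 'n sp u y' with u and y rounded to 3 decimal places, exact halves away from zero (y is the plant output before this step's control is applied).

(exact arithmetic carried between steps; '≈' marks a value shown rounded to 6 d.p. or computed from one; I and e_prev carry over from the previous line; the table rounds u and y to 3 d.p., halves away from zero)
n=0: y=0, sp=-3, e=sp−y=-3; I=-3, D=e−e_prev=-3; u=5/4·(-3)+0·(-3)+3/4·(-3)=-6; next y=-2/5·0+1/2·(-6)=-3
n=1: y=-3, sp=-3, e=sp−y=0; I=-3, D=e−e_prev=3; u=5/4·0+0·(-3)+3/4·3=2.25; next y=-2/5·(-3)+1/2·2.25=2.325
n=2: y=2.325, sp=-3, e=sp−y=-5.325; I=-8.325, D=e−e_prev=-5.325; u=5/4·(-5.325)+0·(-8.325)+3/4·(-5.325)=-10.65; next y=-2/5·2.325+1/2·(-10.65)=-6.255
n=3: y=-6.255, sp=-3, e=sp−y=3.255; I=-5.07, D=e−e_prev=8.58; u=5/4·3.255+0·(-5.07)+3/4·8.58=10.50375; next y=-2/5·(-6.255)+1/2·10.50375=7.753875
n=4: y=7.753875, sp=-3, e=sp−y=-10.753875; I=-15.823875, D=e−e_prev=-14.008875; u=5/4·(-10.753875)+0·(-15.823875)+3/4·(-14.008875)=-23.949; next y=-2/5·7.753875+1/2·(-23.949)=-15.07605
n=5: y=-15.07605, sp=-3, e=sp−y=12.07605; I=-3.747825, D=e−e_prev=22.829925; u=5/4·12.07605+0·(-3.747825)+3/4·22.829925≈32.217506; next y=-2/5·(-15.07605)+1/2·32.217506≈22.139173

0 -3 -6.000 0.000
1 -3 2.250 -3.000
2 -3 -10.650 2.325
3 -3 10.504 -6.255
4 -3 -23.949 7.754
5 -3 32.218 -15.076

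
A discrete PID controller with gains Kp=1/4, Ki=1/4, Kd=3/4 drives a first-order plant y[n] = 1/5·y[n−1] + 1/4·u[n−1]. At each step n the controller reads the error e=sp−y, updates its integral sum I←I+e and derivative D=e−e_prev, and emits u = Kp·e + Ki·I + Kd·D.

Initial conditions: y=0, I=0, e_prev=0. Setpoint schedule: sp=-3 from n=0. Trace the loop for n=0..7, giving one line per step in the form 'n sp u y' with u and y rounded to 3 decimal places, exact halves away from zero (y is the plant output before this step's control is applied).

(exact arithmetic carried between steps; '≈' marks a value shown rounded to 6 d.p. or computed from one; I and e_prev carry over from the previous line; the table rounds u and y to 3 d.p., halves away from zero)
n=0: y=0, sp=-3, e=sp−y=-3; I=-3, D=e−e_prev=-3; u=1/4·(-3)+1/4·(-3)+3/4·(-3)=-3.75; next y=1/5·0+1/4·(-3.75)=-0.9375
n=1: y=-0.9375, sp=-3, e=sp−y=-2.0625; I=-5.0625, D=e−e_prev=0.9375; u=1/4·(-2.0625)+1/4·(-5.0625)+3/4·0.9375=-1.078125; next y=1/5·(-0.9375)+1/4·(-1.078125)≈-0.457031
n=2: y≈-0.457031, sp=-3, e=sp−y≈-2.542969; I≈-7.605469, D=e−e_prev≈-0.480469; u=1/4·(-2.542969)+1/4·(-7.605469)+3/4·(-0.480469)≈-2.897461; next y=1/5·(-0.457031)+1/4·(-2.897461)≈-0.815771
n=3: y≈-0.815771, sp=-3, e=sp−y≈-2.184229; I≈-9.789697, D=e−e_prev≈0.358740; u=1/4·(-2.184229)+1/4·(-9.789697)+3/4·0.358740≈-2.724426; next y=1/5·(-0.815771)+1/4·(-2.724426)≈-0.844261
n=4: y≈-0.844261, sp=-3, e=sp−y≈-2.155739; I≈-11.945436, D=e−e_prev≈0.028489; u=1/4·(-2.155739)+1/4·(-11.945436)+3/4·0.028489≈-3.503927; next y=1/5·(-0.844261)+1/4·(-3.503927)≈-1.044834
n=5: y≈-1.044834, sp=-3, e=sp−y≈-1.955166; I≈-13.900603, D=e−e_prev≈0.200573; u=1/4·(-1.955166)+1/4·(-13.900603)+3/4·0.200573≈-3.813512; next y=1/5·(-1.044834)+1/4·(-3.813512)≈-1.162345
n=6: y≈-1.162345, sp=-3, e=sp−y≈-1.837655; I≈-15.738258, D=e−e_prev≈0.117511; u=1/4·(-1.837655)+1/4·(-15.738258)+3/4·0.117511≈-4.305845; next y=1/5·(-1.162345)+1/4·(-4.305845)≈-1.308930
n=7: y≈-1.308930, sp=-3, e=sp−y≈-1.691070; I≈-17.429327, D=e−e_prev≈0.146585; u=1/4·(-1.691070)+1/4·(-17.429327)+3/4·0.146585≈-4.670160; next y=1/5·(-1.308930)+1/4·(-4.670160)≈-1.429326

0 -3 -3.750 0.000
1 -3 -1.078 -0.938
2 -3 -2.897 -0.457
3 -3 -2.724 -0.816
4 -3 -3.504 -0.844
5 -3 -3.814 -1.045
6 -3 -4.306 -1.162
7 -3 -4.670 -1.309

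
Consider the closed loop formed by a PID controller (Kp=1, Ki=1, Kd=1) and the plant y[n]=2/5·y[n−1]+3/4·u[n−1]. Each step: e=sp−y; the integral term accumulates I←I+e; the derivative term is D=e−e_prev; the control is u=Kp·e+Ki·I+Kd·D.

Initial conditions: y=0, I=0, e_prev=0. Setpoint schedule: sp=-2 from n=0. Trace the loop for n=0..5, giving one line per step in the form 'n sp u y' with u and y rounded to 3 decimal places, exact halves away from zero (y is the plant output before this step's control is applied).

(exact arithmetic carried between steps; '≈' marks a value shown rounded to 6 d.p. or computed from one; I and e_prev carry over from the previous line; the table rounds u and y to 3 d.p., halves away from zero)
n=0: y=0, sp=-2, e=sp−y=-2; I=-2, D=e−e_prev=-2; u=1·(-2)+1·(-2)+1·(-2)=-6; next y=2/5·0+3/4·(-6)=-4.5
n=1: y=-4.5, sp=-2, e=sp−y=2.5; I=0.5, D=e−e_prev=4.5; u=1·2.5+1·0.5+1·4.5=7.5; next y=2/5·(-4.5)+3/4·7.5=3.825
n=2: y=3.825, sp=-2, e=sp−y=-5.825; I=-5.325, D=e−e_prev=-8.325; u=1·(-5.825)+1·(-5.325)+1·(-8.325)=-19.475; next y=2/5·3.825+3/4·(-19.475)=-13.07625
n=3: y=-13.07625, sp=-2, e=sp−y=11.07625; I=5.75125, D=e−e_prev=16.90125; u=1·11.07625+1·5.75125+1·16.90125=33.72875; next y=2/5·(-13.07625)+3/4·33.72875≈20.066063
n=4: y≈20.066063, sp=-2, e=sp−y≈-22.066063; I≈-16.314813, D=e−e_prev≈-33.142313; u=1·(-22.066063)+1·(-16.314813)+1·(-33.142313)≈-71.523188; next y=2/5·20.066063+3/4·(-71.523188)≈-45.615966
n=5: y≈-45.615966, sp=-2, e=sp−y≈43.615966; I≈27.301153, D=e−e_prev≈65.682028; u=1·43.615966+1·27.301153+1·65.682028≈136.599147; next y=2/5·(-45.615966)+3/4·136.599147≈84.202974

0 -2 -6.000 0.000
1 -2 7.500 -4.500
2 -2 -19.475 3.825
3 -2 33.729 -13.076
4 -2 -71.523 20.066
5 -2 136.599 -45.616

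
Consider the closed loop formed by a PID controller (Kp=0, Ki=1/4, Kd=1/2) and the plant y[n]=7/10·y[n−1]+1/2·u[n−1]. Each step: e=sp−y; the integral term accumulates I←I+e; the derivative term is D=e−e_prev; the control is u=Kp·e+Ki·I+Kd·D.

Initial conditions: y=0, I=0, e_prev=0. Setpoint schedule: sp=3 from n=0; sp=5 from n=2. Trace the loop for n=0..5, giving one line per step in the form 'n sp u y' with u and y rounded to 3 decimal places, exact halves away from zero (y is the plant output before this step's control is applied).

(exact arithmetic carried between steps; '≈' marks a value shown rounded to 6 d.p. or computed from one; I and e_prev carry over from the previous line; the table rounds u and y to 3 d.p., halves away from zero)
n=0: y=0, sp=3, e=sp−y=3; I=3, D=e−e_prev=3; u=0·3+1/4·3+1/2·3=2.25; next y=7/10·0+1/2·2.25=1.125
n=1: y=1.125, sp=3, e=sp−y=1.875; I=4.875, D=e−e_prev=-1.125; u=0·1.875+1/4·4.875+1/2·(-1.125)=0.65625; next y=7/10·1.125+1/2·0.65625=1.115625
n=2: y=1.115625, sp=5, e=sp−y=3.884375; I=8.759375, D=e−e_prev=2.009375; u=0·3.884375+1/4·8.759375+1/2·2.009375≈3.194531; next y=7/10·1.115625+1/2·3.194531≈2.378203
n=3: y≈2.378203, sp=5, e=sp−y≈2.621797; I≈11.381172, D=e−e_prev≈-1.262578; u=0·2.621797+1/4·11.381172+1/2·(-1.262578)≈2.214004; next y=7/10·2.378203+1/2·2.214004≈2.771744
n=4: y≈2.771744, sp=5, e=sp−y≈2.228256; I≈13.609428, D=e−e_prev≈-0.393541; u=0·2.228256+1/4·13.609428+1/2·(-0.393541)≈3.205586; next y=7/10·2.771744+1/2·3.205586≈3.543014
n=5: y≈3.543014, sp=5, e=sp−y≈1.456986; I≈15.066414, D=e−e_prev≈-0.771270; u=0·1.456986+1/4·15.066414+1/2·(-0.771270)≈3.380968; next y=7/10·3.543014+1/2·3.380968≈4.170594

0 3 2.250 0.000
1 3 0.656 1.125
2 5 3.195 1.116
3 5 2.214 2.378
4 5 3.206 2.772
5 5 3.381 3.543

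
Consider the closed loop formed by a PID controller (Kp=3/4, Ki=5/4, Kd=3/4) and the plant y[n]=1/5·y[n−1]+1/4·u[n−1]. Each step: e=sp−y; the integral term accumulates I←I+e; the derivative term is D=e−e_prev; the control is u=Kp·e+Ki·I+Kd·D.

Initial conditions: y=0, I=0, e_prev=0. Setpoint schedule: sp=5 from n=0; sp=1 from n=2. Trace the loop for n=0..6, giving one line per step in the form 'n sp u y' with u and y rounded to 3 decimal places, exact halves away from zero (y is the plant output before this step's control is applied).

0 5 13.750 0.000
1 5 6.797 3.438
2 1 3.218 2.387
3 1 6.735 1.282
4 1 3.744 1.940
5 1 4.757 1.324
6 1 3.532 1.454

(exact arithmetic carried between steps; '≈' marks a value shown rounded to 6 d.p. or computed from one; I and e_prev carry over from the previous line; the table rounds u and y to 3 d.p., halves away from zero)
n=0: y=0, sp=5, e=sp−y=5; I=5, D=e−e_prev=5; u=3/4·5+5/4·5+3/4·5=13.75; next y=1/5·0+1/4·13.75=3.4375
n=1: y=3.4375, sp=5, e=sp−y=1.5625; I=6.5625, D=e−e_prev=-3.4375; u=3/4·1.5625+5/4·6.5625+3/4·(-3.4375)=6.796875; next y=1/5·3.4375+1/4·6.796875≈2.386719
n=2: y≈2.386719, sp=1, e=sp−y≈-1.386719; I≈5.175781, D=e−e_prev≈-2.949219; u=3/4·(-1.386719)+5/4·5.175781+3/4·(-2.949219)≈3.217773; next y=1/5·2.386719+1/4·3.217773≈1.281787
n=3: y≈1.281787, sp=1, e=sp−y≈-0.281787; I≈4.893994, D=e−e_prev≈1.104932; u=3/4·(-0.281787)+5/4·4.893994+3/4·1.104932≈6.734851; next y=1/5·1.281787+1/4·6.734851≈1.940070
n=4: y≈1.940070, sp=1, e=sp−y≈-0.940070; I≈3.953924, D=e−e_prev≈-0.658283; u=3/4·(-0.940070)+5/4·3.953924+3/4·(-0.658283)≈3.743640; next y=1/5·1.940070+1/4·3.743640≈1.323924
n=5: y≈1.323924, sp=1, e=sp−y≈-0.323924; I≈3.630000, D=e−e_prev≈0.616146; u=3/4·(-0.323924)+5/4·3.630000+3/4·0.616146≈4.756666; next y=1/5·1.323924+1/4·4.756666≈1.453951
n=6: y≈1.453951, sp=1, e=sp−y≈-0.453951; I≈3.176048, D=e−e_prev≈-0.130027; u=3/4·(-0.453951)+5/4·3.176048+3/4·(-0.130027)≈3.532076; next y=1/5·1.453951+1/4·3.532076≈1.173809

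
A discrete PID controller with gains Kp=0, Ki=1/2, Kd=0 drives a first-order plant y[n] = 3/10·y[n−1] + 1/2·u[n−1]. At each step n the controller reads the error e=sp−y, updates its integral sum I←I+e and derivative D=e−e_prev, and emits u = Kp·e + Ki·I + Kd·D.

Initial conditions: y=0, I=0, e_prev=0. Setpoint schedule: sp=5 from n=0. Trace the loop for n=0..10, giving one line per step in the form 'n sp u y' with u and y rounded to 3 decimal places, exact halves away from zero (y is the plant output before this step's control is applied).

(exact arithmetic carried between steps; '≈' marks a value shown rounded to 6 d.p. or computed from one; I and e_prev carry over from the previous line; the table rounds u and y to 3 d.p., halves away from zero)
n=0: y=0, sp=5, e=sp−y=5; I=5, D=e−e_prev=5; u=0·5+1/2·5+0·5=2.5; next y=3/10·0+1/2·2.5=1.25
n=1: y=1.25, sp=5, e=sp−y=3.75; I=8.75, D=e−e_prev=-1.25; u=0·3.75+1/2·8.75+0·(-1.25)=4.375; next y=3/10·1.25+1/2·4.375=2.5625
n=2: y=2.5625, sp=5, e=sp−y=2.4375; I=11.1875, D=e−e_prev=-1.3125; u=0·2.4375+1/2·11.1875+0·(-1.3125)=5.59375; next y=3/10·2.5625+1/2·5.59375=3.565625
n=3: y=3.565625, sp=5, e=sp−y=1.434375; I=12.621875, D=e−e_prev=-1.003125; u=0·1.434375+1/2·12.621875+0·(-1.003125)≈6.310938; next y=3/10·3.565625+1/2·6.310938≈4.225156
n=4: y≈4.225156, sp=5, e=sp−y≈0.774844; I≈13.396719, D=e−e_prev≈-0.659531; u=0·0.774844+1/2·13.396719+0·(-0.659531)≈6.698359; next y=3/10·4.225156+1/2·6.698359≈4.616727
n=5: y≈4.616727, sp=5, e=sp−y≈0.383273; I≈13.779992, D=e−e_prev≈-0.391570; u=0·0.383273+1/2·13.779992+0·(-0.391570)≈6.889996; next y=3/10·4.616727+1/2·6.889996≈4.830016
n=6: y≈4.830016, sp=5, e=sp−y≈0.169984; I≈13.949976, D=e−e_prev≈-0.213289; u=0·0.169984+1/2·13.949976+0·(-0.213289)≈6.974988; next y=3/10·4.830016+1/2·6.974988≈4.936499
n=7: y≈4.936499, sp=5, e=sp−y≈0.063501; I≈14.013477, D=e−e_prev≈-0.106483; u=0·0.063501+1/2·14.013477+0·(-0.106483)≈7.006739; next y=3/10·4.936499+1/2·7.006739≈4.984319
n=8: y≈4.984319, sp=5, e=sp−y≈0.015681; I≈14.029158, D=e−e_prev≈-0.047820; u=0·0.015681+1/2·14.029158+0·(-0.047820)≈7.014579; next y=3/10·4.984319+1/2·7.014579≈5.002585
n=9: y≈5.002585, sp=5, e=sp−y≈-0.002585; I≈14.026573, D=e−e_prev≈-0.018266; u=0·(-0.002585)+1/2·14.026573+0·(-0.018266)≈7.013287; next y=3/10·5.002585+1/2·7.013287≈5.007419
n=10: y≈5.007419, sp=5, e=sp−y≈-0.007419; I≈14.019154, D=e−e_prev≈-0.004834; u=0·(-0.007419)+1/2·14.019154+0·(-0.004834)≈7.009577; next y=3/10·5.007419+1/2·7.009577≈5.007014

0 5 2.500 0.000
1 5 4.375 1.250
2 5 5.594 2.563
3 5 6.311 3.566
4 5 6.698 4.225
5 5 6.890 4.617
6 5 6.975 4.830
7 5 7.007 4.936
8 5 7.015 4.984
9 5 7.013 5.003
10 5 7.010 5.007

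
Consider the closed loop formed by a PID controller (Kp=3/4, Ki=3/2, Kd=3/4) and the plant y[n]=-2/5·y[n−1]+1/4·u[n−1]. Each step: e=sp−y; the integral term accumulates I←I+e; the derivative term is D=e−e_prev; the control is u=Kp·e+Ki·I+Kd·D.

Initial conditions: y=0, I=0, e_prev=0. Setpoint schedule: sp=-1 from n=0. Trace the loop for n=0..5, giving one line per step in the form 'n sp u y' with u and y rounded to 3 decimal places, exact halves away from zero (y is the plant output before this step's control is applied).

0 -1 -3.000 0.000
1 -1 -1.500 -0.750
2 -1 -4.463 -0.075
3 -1 -2.312 -1.086
4 -1 -5.767 -0.144
5 -1 -2.623 -1.384

(exact arithmetic carried between steps; '≈' marks a value shown rounded to 6 d.p. or computed from one; I and e_prev carry over from the previous line; the table rounds u and y to 3 d.p., halves away from zero)
n=0: y=0, sp=-1, e=sp−y=-1; I=-1, D=e−e_prev=-1; u=3/4·(-1)+3/2·(-1)+3/4·(-1)=-3; next y=-2/5·0+1/4·(-3)=-0.75
n=1: y=-0.75, sp=-1, e=sp−y=-0.25; I=-1.25, D=e−e_prev=0.75; u=3/4·(-0.25)+3/2·(-1.25)+3/4·0.75=-1.5; next y=-2/5·(-0.75)+1/4·(-1.5)=-0.075
n=2: y=-0.075, sp=-1, e=sp−y=-0.925; I=-2.175, D=e−e_prev=-0.675; u=3/4·(-0.925)+3/2·(-2.175)+3/4·(-0.675)=-4.4625; next y=-2/5·(-0.075)+1/4·(-4.4625)=-1.085625
n=3: y=-1.085625, sp=-1, e=sp−y=0.085625; I=-2.089375, D=e−e_prev=1.010625; u=3/4·0.085625+3/2·(-2.089375)+3/4·1.010625=-2.311875; next y=-2/5·(-1.085625)+1/4·(-2.311875)≈-0.143719
n=4: y≈-0.143719, sp=-1, e=sp−y≈-0.856281; I≈-2.945656, D=e−e_prev≈-0.941906; u=3/4·(-0.856281)+3/2·(-2.945656)+3/4·(-0.941906)≈-5.767125; next y=-2/5·(-0.143719)+1/4·(-5.767125)≈-1.384294
n=5: y≈-1.384294, sp=-1, e=sp−y≈0.384294; I≈-2.561363, D=e−e_prev≈1.240575; u=3/4·0.384294+3/2·(-2.561363)+3/4·1.240575≈-2.623392; next y=-2/5·(-1.384294)+1/4·(-2.623392)≈-0.102131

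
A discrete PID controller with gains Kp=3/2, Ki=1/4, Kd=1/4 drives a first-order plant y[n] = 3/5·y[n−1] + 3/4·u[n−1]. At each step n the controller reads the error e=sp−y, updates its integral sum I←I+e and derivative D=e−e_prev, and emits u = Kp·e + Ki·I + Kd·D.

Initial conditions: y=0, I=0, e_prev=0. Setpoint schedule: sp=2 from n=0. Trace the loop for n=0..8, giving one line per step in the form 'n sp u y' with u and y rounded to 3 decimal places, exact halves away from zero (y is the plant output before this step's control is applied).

0 2 4.000 0.000
1 2 -2.000 3.000
2 2 3.900 0.300
3 2 -1.960 3.105
4 2 3.889 0.393
5 2 -1.906 3.153
6 2 3.877 0.462
7 2 -1.857 3.185
8 2 3.861 0.518

(exact arithmetic carried between steps; '≈' marks a value shown rounded to 6 d.p. or computed from one; I and e_prev carry over from the previous line; the table rounds u and y to 3 d.p., halves away from zero)
n=0: y=0, sp=2, e=sp−y=2; I=2, D=e−e_prev=2; u=3/2·2+1/4·2+1/4·2=4; next y=3/5·0+3/4·4=3
n=1: y=3, sp=2, e=sp−y=-1; I=1, D=e−e_prev=-3; u=3/2·(-1)+1/4·1+1/4·(-3)=-2; next y=3/5·3+3/4·(-2)=0.3
n=2: y=0.3, sp=2, e=sp−y=1.7; I=2.7, D=e−e_prev=2.7; u=3/2·1.7+1/4·2.7+1/4·2.7=3.9; next y=3/5·0.3+3/4·3.9=3.105
n=3: y=3.105, sp=2, e=sp−y=-1.105; I=1.595, D=e−e_prev=-2.805; u=3/2·(-1.105)+1/4·1.595+1/4·(-2.805)=-1.96; next y=3/5·3.105+3/4·(-1.96)=0.393
n=4: y=0.393, sp=2, e=sp−y=1.607; I=3.202, D=e−e_prev=2.712; u=3/2·1.607+1/4·3.202+1/4·2.712=3.889; next y=3/5·0.393+3/4·3.889=3.15255
n=5: y=3.15255, sp=2, e=sp−y=-1.15255; I=2.04945, D=e−e_prev=-2.75955; u=3/2·(-1.15255)+1/4·2.04945+1/4·(-2.75955)=-1.90635; next y=3/5·3.15255+3/4·(-1.90635)≈0.461768
n=6: y≈0.461768, sp=2, e=sp−y≈1.538233; I≈3.587683, D=e−e_prev≈2.690783; u=3/2·1.538233+1/4·3.587683+1/4·2.690783≈3.876965; next y=3/5·0.461768+3/4·3.876965≈3.184784
n=7: y≈3.184784, sp=2, e=sp−y≈-1.184784; I≈2.402898, D=e−e_prev≈-2.723017; u=3/2·(-1.184784)+1/4·2.402898+1/4·(-2.723017)≈-1.857206; next y=3/5·3.184784+3/4·(-1.857206)≈0.517966
n=8: y≈0.517966, sp=2, e=sp−y≈1.482034; I≈3.884932, D=e−e_prev≈2.666818; u=3/2·1.482034+1/4·3.884932+1/4·2.666818≈3.860989; next y=3/5·0.517966+3/4·3.860989≈3.206521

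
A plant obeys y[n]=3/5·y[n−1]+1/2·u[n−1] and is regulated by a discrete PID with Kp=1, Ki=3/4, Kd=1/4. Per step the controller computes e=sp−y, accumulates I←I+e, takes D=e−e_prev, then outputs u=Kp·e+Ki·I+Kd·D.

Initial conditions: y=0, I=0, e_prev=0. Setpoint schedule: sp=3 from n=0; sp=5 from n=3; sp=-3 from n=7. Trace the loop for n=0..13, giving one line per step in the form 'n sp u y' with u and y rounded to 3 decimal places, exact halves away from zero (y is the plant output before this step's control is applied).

(exact arithmetic carried between steps; '≈' marks a value shown rounded to 6 d.p. or computed from one; I and e_prev carry over from the previous line; the table rounds u and y to 3 d.p., halves away from zero)
n=0: y=0, sp=3, e=sp−y=3; I=3, D=e−e_prev=3; u=1·3+3/4·3+1/4·3=6; next y=3/5·0+1/2·6=3
n=1: y=3, sp=3, e=sp−y=0; I=3, D=e−e_prev=-3; u=1·0+3/4·3+1/4·(-3)=1.5; next y=3/5·3+1/2·1.5=2.55
n=2: y=2.55, sp=3, e=sp−y=0.45; I=3.45, D=e−e_prev=0.45; u=1·0.45+3/4·3.45+1/4·0.45=3.15; next y=3/5·2.55+1/2·3.15=3.105
n=3: y=3.105, sp=5, e=sp−y=1.895; I=5.345, D=e−e_prev=1.445; u=1·1.895+3/4·5.345+1/4·1.445=6.265; next y=3/5·3.105+1/2·6.265=4.9955
n=4: y=4.9955, sp=5, e=sp−y=0.0045; I=5.3495, D=e−e_prev=-1.8905; u=1·0.0045+3/4·5.3495+1/4·(-1.8905)=3.544; next y=3/5·4.9955+1/2·3.544=4.7693
n=5: y=4.7693, sp=5, e=sp−y=0.2307; I=5.5802, D=e−e_prev=0.2262; u=1·0.2307+3/4·5.5802+1/4·0.2262=4.4724; next y=3/5·4.7693+1/2·4.4724=5.09778
n=6: y=5.09778, sp=5, e=sp−y=-0.09778; I=5.48242, D=e−e_prev=-0.32848; u=1·(-0.09778)+3/4·5.48242+1/4·(-0.32848)=3.931915; next y=3/5·5.09778+1/2·3.931915≈5.024626
n=7: y≈5.024626, sp=-3, e=sp−y≈-8.024626; I≈-2.542206, D=e−e_prev≈-7.926846; u=1·(-8.024626)+3/4·(-2.542206)+1/4·(-7.926846)≈-11.912991; next y=3/5·5.024626+1/2·(-11.912991)≈-2.941720
n=8: y≈-2.941720, sp=-3, e=sp−y≈-0.058280; I≈-2.600485, D=e−e_prev≈7.966346; u=1·(-0.058280)+3/4·(-2.600485)+1/4·7.966346≈-0.017057; next y=3/5·(-2.941720)+1/2·(-0.017057)≈-1.773561
n=9: y≈-1.773561, sp=-3, e=sp−y≈-1.226439; I≈-3.826925, D=e−e_prev≈-1.168159; u=1·(-1.226439)+3/4·(-3.826925)+1/4·(-1.168159)≈-4.388672; next y=3/5·(-1.773561)+1/2·(-4.388672)≈-3.258473
n=10: y≈-3.258473, sp=-3, e=sp−y≈0.258473; I≈-3.568452, D=e−e_prev≈1.484912; u=1·0.258473+3/4·(-3.568452)+1/4·1.484912≈-2.046638; next y=3/5·(-3.258473)+1/2·(-2.046638)≈-2.978403
n=11: y≈-2.978403, sp=-3, e=sp−y≈-0.021597; I≈-3.590049, D=e−e_prev≈-0.280070; u=1·(-0.021597)+3/4·(-3.590049)+1/4·(-0.280070)≈-2.784152; next y=3/5·(-2.978403)+1/2·(-2.784152)≈-3.179117
n=12: y≈-3.179117, sp=-3, e=sp−y≈0.179117; I≈-3.410932, D=e−e_prev≈0.200715; u=1·0.179117+3/4·(-3.410932)+1/4·0.200715≈-2.328903; next y=3/5·(-3.179117)+1/2·(-2.328903)≈-3.071922
n=13: y≈-3.071922, sp=-3, e=sp−y≈0.071922; I≈-3.339010, D=e−e_prev≈-0.107196; u=1·0.071922+3/4·(-3.339010)+1/4·(-0.107196)≈-2.459135; next y=3/5·(-3.071922)+1/2·(-2.459135)≈-3.072720

0 3 6.000 0.000
1 3 1.500 3.000
2 3 3.150 2.550
3 5 6.265 3.105
4 5 3.544 4.996
5 5 4.472 4.769
6 5 3.932 5.098
7 -3 -11.913 5.025
8 -3 -0.017 -2.942
9 -3 -4.389 -1.774
10 -3 -2.047 -3.258
11 -3 -2.784 -2.978
12 -3 -2.329 -3.179
13 -3 -2.459 -3.072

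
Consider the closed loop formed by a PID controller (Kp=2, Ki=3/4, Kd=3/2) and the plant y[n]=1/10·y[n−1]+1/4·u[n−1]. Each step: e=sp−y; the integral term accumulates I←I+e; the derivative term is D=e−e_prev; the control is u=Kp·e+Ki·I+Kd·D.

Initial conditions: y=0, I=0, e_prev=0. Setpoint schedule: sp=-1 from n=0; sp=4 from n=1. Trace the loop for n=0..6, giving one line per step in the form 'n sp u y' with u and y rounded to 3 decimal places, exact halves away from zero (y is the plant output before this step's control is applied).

(exact arithmetic carried between steps; '≈' marks a value shown rounded to 6 d.p. or computed from one; I and e_prev carry over from the previous line; the table rounds u and y to 3 d.p., halves away from zero)
n=0: y=0, sp=-1, e=sp−y=-1; I=-1, D=e−e_prev=-1; u=2·(-1)+3/4·(-1)+3/2·(-1)=-4.25; next y=1/10·0+1/4·(-4.25)=-1.0625
n=1: y=-1.0625, sp=4, e=sp−y=5.0625; I=4.0625, D=e−e_prev=6.0625; u=2·5.0625+3/4·4.0625+3/2·6.0625=22.265625; next y=1/10·(-1.0625)+1/4·22.265625≈5.460156
n=2: y≈5.460156, sp=4, e=sp−y≈-1.460156; I≈2.602344, D=e−e_prev≈-6.522656; u=2·(-1.460156)+3/4·2.602344+3/2·(-6.522656)≈-10.752539; next y=1/10·5.460156+1/4·(-10.752539)≈-2.142119
n=3: y≈-2.142119, sp=4, e=sp−y≈6.142119; I≈8.744463, D=e−e_prev≈7.602275; u=2·6.142119+3/4·8.744463+3/2·7.602275≈30.245999; next y=1/10·(-2.142119)+1/4·30.245999≈7.347288
n=4: y≈7.347288, sp=4, e=sp−y≈-3.347288; I≈5.397175, D=e−e_prev≈-9.489407; u=2·(-3.347288)+3/4·5.397175+3/2·(-9.489407)≈-16.880804; next y=1/10·7.347288+1/4·(-16.880804)≈-3.485472
n=5: y≈-3.485472, sp=4, e=sp−y≈7.485472; I≈12.882647, D=e−e_prev≈10.832760; u=2·7.485472+3/4·12.882647+3/2·10.832760≈40.882070; next y=1/10·(-3.485472)+1/4·40.882070≈9.871970
n=6: y≈9.871970, sp=4, e=sp−y≈-5.871970; I≈7.010677, D=e−e_prev≈-13.357443; u=2·(-5.871970)+3/4·7.010677+3/2·(-13.357443)≈-26.522097; next y=1/10·9.871970+1/4·(-26.522097)≈-5.643327

0 -1 -4.250 0.000
1 4 22.266 -1.063
2 4 -10.753 5.460
3 4 30.246 -2.142
4 4 -16.881 7.347
5 4 40.882 -3.485
6 4 -26.522 9.872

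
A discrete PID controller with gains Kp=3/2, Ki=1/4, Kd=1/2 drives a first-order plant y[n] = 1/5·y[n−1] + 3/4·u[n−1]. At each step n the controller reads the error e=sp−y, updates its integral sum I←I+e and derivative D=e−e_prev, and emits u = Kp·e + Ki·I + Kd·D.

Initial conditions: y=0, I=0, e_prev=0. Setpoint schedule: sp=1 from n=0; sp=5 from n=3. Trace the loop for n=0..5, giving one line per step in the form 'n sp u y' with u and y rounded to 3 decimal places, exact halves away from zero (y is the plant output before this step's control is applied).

0 1 2.250 0.000
1 1 -1.797 1.688
2 1 4.945 -1.010
3 5 2.936 3.507
4 5 4.925 2.903
5 5 2.062 4.274

(exact arithmetic carried between steps; '≈' marks a value shown rounded to 6 d.p. or computed from one; I and e_prev carry over from the previous line; the table rounds u and y to 3 d.p., halves away from zero)
n=0: y=0, sp=1, e=sp−y=1; I=1, D=e−e_prev=1; u=3/2·1+1/4·1+1/2·1=2.25; next y=1/5·0+3/4·2.25=1.6875
n=1: y=1.6875, sp=1, e=sp−y=-0.6875; I=0.3125, D=e−e_prev=-1.6875; u=3/2·(-0.6875)+1/4·0.3125+1/2·(-1.6875)=-1.796875; next y=1/5·1.6875+3/4·(-1.796875)≈-1.010156
n=2: y≈-1.010156, sp=1, e=sp−y≈2.010156; I≈2.322656, D=e−e_prev≈2.697656; u=3/2·2.010156+1/4·2.322656+1/2·2.697656≈4.944727; next y=1/5·(-1.010156)+3/4·4.944727≈3.506514
n=3: y≈3.506514, sp=5, e=sp−y≈1.493486; I≈3.816143, D=e−e_prev≈-0.516670; u=3/2·1.493486+1/4·3.816143+1/2·(-0.516670)≈2.935930; next y=1/5·3.506514+3/4·2.935930≈2.903250
n=4: y≈2.903250, sp=5, e=sp−y≈2.096750; I≈5.912892, D=e−e_prev≈0.603263; u=3/2·2.096750+1/4·5.912892+1/2·0.603263≈4.924979; next y=1/5·2.903250+3/4·4.924979≈4.274384
n=5: y≈4.274384, sp=5, e=sp−y≈0.725616; I≈6.638508, D=e−e_prev≈-1.371134; u=3/2·0.725616+1/4·6.638508+1/2·(-1.371134)≈2.062483; next y=1/5·4.274384+3/4·2.062483≈2.401739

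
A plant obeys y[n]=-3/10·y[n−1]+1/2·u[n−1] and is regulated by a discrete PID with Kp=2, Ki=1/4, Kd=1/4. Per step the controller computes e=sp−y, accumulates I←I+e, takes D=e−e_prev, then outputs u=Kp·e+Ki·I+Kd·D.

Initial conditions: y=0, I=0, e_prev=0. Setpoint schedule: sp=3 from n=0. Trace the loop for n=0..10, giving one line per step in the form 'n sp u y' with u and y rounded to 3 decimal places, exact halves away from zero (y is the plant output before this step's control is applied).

(exact arithmetic carried between steps; '≈' marks a value shown rounded to 6 d.p. or computed from one; I and e_prev carry over from the previous line; the table rounds u and y to 3 d.p., halves away from zero)
n=0: y=0, sp=3, e=sp−y=3; I=3, D=e−e_prev=3; u=2·3+1/4·3+1/4·3=7.5; next y=-3/10·0+1/2·7.5=3.75
n=1: y=3.75, sp=3, e=sp−y=-0.75; I=2.25, D=e−e_prev=-3.75; u=2·(-0.75)+1/4·2.25+1/4·(-3.75)=-1.875; next y=-3/10·3.75+1/2·(-1.875)=-2.0625
n=2: y=-2.0625, sp=3, e=sp−y=5.0625; I=7.3125, D=e−e_prev=5.8125; u=2·5.0625+1/4·7.3125+1/4·5.8125=13.40625; next y=-3/10·(-2.0625)+1/2·13.40625=7.321875
n=3: y=7.321875, sp=3, e=sp−y=-4.321875; I=2.990625, D=e−e_prev=-9.384375; u=2·(-4.321875)+1/4·2.990625+1/4·(-9.384375)≈-10.242188; next y=-3/10·7.321875+1/2·(-10.242188)≈-7.317656
n=4: y≈-7.317656, sp=3, e=sp−y≈10.317656; I≈13.308281, D=e−e_prev≈14.639531; u=2·10.317656+1/4·13.308281+1/4·14.639531≈27.622266; next y=-3/10·(-7.317656)+1/2·27.622266≈16.006430
n=5: y≈16.006430, sp=3, e=sp−y≈-13.006430; I≈0.301852, D=e−e_prev≈-23.324086; u=2·(-13.006430)+1/4·0.301852+1/4·(-23.324086)≈-31.768418; next y=-3/10·16.006430+1/2·(-31.768418)≈-20.686138
n=6: y≈-20.686138, sp=3, e=sp−y≈23.686138; I≈23.987989, D=e−e_prev≈36.692568; u=2·23.686138+1/4·23.987989+1/4·36.692568≈62.542415; next y=-3/10·(-20.686138)+1/2·62.542415≈37.477049
n=7: y≈37.477049, sp=3, e=sp−y≈-34.477049; I≈-10.489059, D=e−e_prev≈-58.163187; u=2·(-34.477049)+1/4·(-10.489059)+1/4·(-58.163187)≈-86.117159; next y=-3/10·37.477049+1/2·(-86.117159)≈-54.301694
n=8: y≈-54.301694, sp=3, e=sp−y≈57.301694; I≈46.812635, D=e−e_prev≈91.778743; u=2·57.301694+1/4·46.812635+1/4·91.778743≈149.251233; next y=-3/10·(-54.301694)+1/2·149.251233≈90.916125
n=9: y≈90.916125, sp=3, e=sp−y≈-87.916125; I≈-41.103490, D=e−e_prev≈-145.217819; u=2·(-87.916125)+1/4·(-41.103490)+1/4·(-145.217819)≈-222.412577; next y=-3/10·90.916125+1/2·(-222.412577)≈-138.481126
n=10: y≈-138.481126, sp=3, e=sp−y≈141.481126; I≈100.377636, D=e−e_prev≈229.397251; u=2·141.481126+1/4·100.377636+1/4·229.397251≈365.405974; next y=-3/10·(-138.481126)+1/2·365.405974≈224.247325

0 3 7.500 0.000
1 3 -1.875 3.750
2 3 13.406 -2.063
3 3 -10.242 7.322
4 3 27.622 -7.318
5 3 -31.768 16.006
6 3 62.542 -20.686
7 3 -86.117 37.477
8 3 149.251 -54.302
9 3 -222.413 90.916
10 3 365.406 -138.481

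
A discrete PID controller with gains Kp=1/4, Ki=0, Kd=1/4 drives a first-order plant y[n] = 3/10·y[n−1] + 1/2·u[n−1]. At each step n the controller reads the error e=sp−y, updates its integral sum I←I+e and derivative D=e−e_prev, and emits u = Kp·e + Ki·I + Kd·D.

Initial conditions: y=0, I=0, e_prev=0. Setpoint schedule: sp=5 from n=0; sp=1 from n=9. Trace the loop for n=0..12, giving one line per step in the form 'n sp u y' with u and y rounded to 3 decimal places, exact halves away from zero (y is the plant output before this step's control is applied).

(exact arithmetic carried between steps; '≈' marks a value shown rounded to 6 d.p. or computed from one; I and e_prev carry over from the previous line; the table rounds u and y to 3 d.p., halves away from zero)
n=0: y=0, sp=5, e=sp−y=5; I=5, D=e−e_prev=5; u=1/4·5+0·5+1/4·5=2.5; next y=3/10·0+1/2·2.5=1.25
n=1: y=1.25, sp=5, e=sp−y=3.75; I=8.75, D=e−e_prev=-1.25; u=1/4·3.75+0·8.75+1/4·(-1.25)=0.625; next y=3/10·1.25+1/2·0.625=0.6875
n=2: y=0.6875, sp=5, e=sp−y=4.3125; I=13.0625, D=e−e_prev=0.5625; u=1/4·4.3125+0·13.0625+1/4·0.5625=1.21875; next y=3/10·0.6875+1/2·1.21875=0.815625
n=3: y=0.815625, sp=5, e=sp−y=4.184375; I=17.246875, D=e−e_prev=-0.128125; u=1/4·4.184375+0·17.246875+1/4·(-0.128125)≈1.014063; next y=3/10·0.815625+1/2·1.014063≈0.751719
n=4: y≈0.751719, sp=5, e=sp−y≈4.248281; I≈21.495156, D=e−e_prev≈0.063906; u=1/4·4.248281+0·21.495156+1/4·0.063906≈1.078047; next y=3/10·0.751719+1/2·1.078047≈0.764539
n=5: y≈0.764539, sp=5, e=sp−y≈4.235461; I≈25.730617, D=e−e_prev≈-0.012820; u=1/4·4.235461+0·25.730617+1/4·(-0.012820)≈1.055660; next y=3/10·0.764539+1/2·1.055660≈0.757192
n=6: y≈0.757192, sp=5, e=sp−y≈4.242808; I≈29.973425, D=e−e_prev≈0.007347; u=1/4·4.242808+0·29.973425+1/4·0.007347≈1.062539; next y=3/10·0.757192+1/2·1.062539≈0.758427
n=7: y≈0.758427, sp=5, e=sp−y≈4.241573; I≈34.214998, D=e−e_prev≈-0.001235; u=1/4·4.241573+0·34.214998+1/4·(-0.001235)≈1.060084; next y=3/10·0.758427+1/2·1.060084≈0.757570
n=8: y≈0.757570, sp=5, e=sp−y≈4.242430; I≈38.457428, D=e−e_prev≈0.000857; u=1/4·4.242430+0·38.457428+1/4·0.000857≈1.060822; next y=3/10·0.757570+1/2·1.060822≈0.757682
n=9: y≈0.757682, sp=1, e=sp−y≈0.242318; I≈38.699746, D=e−e_prev≈-4.000112; u=1/4·0.242318+0·38.699746+1/4·(-4.000112)≈-0.939448; next y=3/10·0.757682+1/2·(-0.939448)≈-0.242420
n=10: y≈-0.242420, sp=1, e=sp−y≈1.242420; I≈39.942166, D=e−e_prev≈1.000102; u=1/4·1.242420+0·39.942166+1/4·1.000102≈0.560630; next y=3/10·(-0.242420)+1/2·0.560630≈0.207589
n=11: y≈0.207589, sp=1, e=sp−y≈0.792411; I≈40.734577, D=e−e_prev≈-0.450009; u=1/4·0.792411+0·40.734577+1/4·(-0.450009)≈0.085600; next y=3/10·0.207589+1/2·0.085600≈0.105077
n=12: y≈0.105077, sp=1, e=sp−y≈0.894923; I≈41.629500, D=e−e_prev≈0.102512; u=1/4·0.894923+0·41.629500+1/4·0.102512≈0.249359; next y=3/10·0.105077+1/2·0.249359≈0.156203

0 5 2.500 0.000
1 5 0.625 1.250
2 5 1.219 0.688
3 5 1.014 0.816
4 5 1.078 0.752
5 5 1.056 0.765
6 5 1.063 0.757
7 5 1.060 0.758
8 5 1.061 0.758
9 1 -0.939 0.758
10 1 0.561 -0.242
11 1 0.086 0.208
12 1 0.249 0.105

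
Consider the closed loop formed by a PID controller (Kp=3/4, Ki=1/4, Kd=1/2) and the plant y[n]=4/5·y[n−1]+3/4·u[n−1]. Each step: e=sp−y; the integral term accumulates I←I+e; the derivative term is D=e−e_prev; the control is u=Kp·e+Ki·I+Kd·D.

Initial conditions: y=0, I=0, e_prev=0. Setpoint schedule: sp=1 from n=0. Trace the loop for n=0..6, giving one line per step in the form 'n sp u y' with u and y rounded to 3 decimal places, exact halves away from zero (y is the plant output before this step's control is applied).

(exact arithmetic carried between steps; '≈' marks a value shown rounded to 6 d.p. or computed from one; I and e_prev carry over from the previous line; the table rounds u and y to 3 d.p., halves away from zero)
n=0: y=0, sp=1, e=sp−y=1; I=1, D=e−e_prev=1; u=3/4·1+1/4·1+1/2·1=1.5; next y=4/5·0+3/4·1.5=1.125
n=1: y=1.125, sp=1, e=sp−y=-0.125; I=0.875, D=e−e_prev=-1.125; u=3/4·(-0.125)+1/4·0.875+1/2·(-1.125)=-0.4375; next y=4/5·1.125+3/4·(-0.4375)=0.571875
n=2: y=0.571875, sp=1, e=sp−y=0.428125; I=1.303125, D=e−e_prev=0.553125; u=3/4·0.428125+1/4·1.303125+1/2·0.553125≈0.923438; next y=4/5·0.571875+3/4·0.923438≈1.150078
n=3: y≈1.150078, sp=1, e=sp−y≈-0.150078; I≈1.153047, D=e−e_prev≈-0.578203; u=3/4·(-0.150078)+1/4·1.153047+1/2·(-0.578203)≈-0.113398; next y=4/5·1.150078+3/4·(-0.113398)≈0.835014
n=4: y≈0.835014, sp=1, e=sp−y≈0.164986; I≈1.318033, D=e−e_prev≈0.315064; u=3/4·0.164986+1/4·1.318033+1/2·0.315064≈0.610780; next y=4/5·0.835014+3/4·0.610780≈1.126096
n=5: y≈1.126096, sp=1, e=sp−y≈-0.126096; I≈1.191937, D=e−e_prev≈-0.291082; u=3/4·(-0.126096)+1/4·1.191937+1/2·(-0.291082)≈0.057871; next y=4/5·1.126096+3/4·0.057871≈0.944280
n=6: y≈0.944280, sp=1, e=sp−y≈0.055720; I≈1.247657, D=e−e_prev≈0.181816; u=3/4·0.055720+1/4·1.247657+1/2·0.181816≈0.444612; next y=4/5·0.944280+3/4·0.444612≈1.088883

0 1 1.500 0.000
1 1 -0.438 1.125
2 1 0.923 0.572
3 1 -0.113 1.150
4 1 0.611 0.835
5 1 0.058 1.126
6 1 0.445 0.944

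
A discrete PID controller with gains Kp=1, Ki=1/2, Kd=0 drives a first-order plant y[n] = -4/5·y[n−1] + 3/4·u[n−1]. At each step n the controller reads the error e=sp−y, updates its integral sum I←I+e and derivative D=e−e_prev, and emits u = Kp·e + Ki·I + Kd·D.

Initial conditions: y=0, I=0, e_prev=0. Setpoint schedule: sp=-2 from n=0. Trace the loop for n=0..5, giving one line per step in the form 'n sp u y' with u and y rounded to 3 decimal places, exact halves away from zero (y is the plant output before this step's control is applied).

(exact arithmetic carried between steps; '≈' marks a value shown rounded to 6 d.p. or computed from one; I and e_prev carry over from the previous line; the table rounds u and y to 3 d.p., halves away from zero)
n=0: y=0, sp=-2, e=sp−y=-2; I=-2, D=e−e_prev=-2; u=1·(-2)+1/2·(-2)+0·(-2)=-3; next y=-4/5·0+3/4·(-3)=-2.25
n=1: y=-2.25, sp=-2, e=sp−y=0.25; I=-1.75, D=e−e_prev=2.25; u=1·0.25+1/2·(-1.75)+0·2.25=-0.625; next y=-4/5·(-2.25)+3/4·(-0.625)=1.33125
n=2: y=1.33125, sp=-2, e=sp−y=-3.33125; I=-5.08125, D=e−e_prev=-3.58125; u=1·(-3.33125)+1/2·(-5.08125)+0·(-3.58125)=-5.871875; next y=-4/5·1.33125+3/4·(-5.871875)≈-5.468906
n=3: y≈-5.468906, sp=-2, e=sp−y≈3.468906; I≈-1.612344, D=e−e_prev≈6.800156; u=1·3.468906+1/2·(-1.612344)+0·6.800156≈2.662734; next y=-4/5·(-5.468906)+3/4·2.662734≈6.372176
n=4: y≈6.372176, sp=-2, e=sp−y≈-8.372176; I≈-9.984520, D=e−e_prev≈-11.841082; u=1·(-8.372176)+1/2·(-9.984520)+0·(-11.841082)≈-13.364436; next y=-4/5·6.372176+3/4·(-13.364436)≈-15.121067
n=5: y≈-15.121067, sp=-2, e=sp−y≈13.121067; I≈3.136548, D=e−e_prev≈21.493243; u=1·13.121067+1/2·3.136548+0·21.493243≈14.689341; next y=-4/5·(-15.121067)+3/4·14.689341≈23.113860

0 -2 -3.000 0.000
1 -2 -0.625 -2.250
2 -2 -5.872 1.331
3 -2 2.663 -5.469
4 -2 -13.364 6.372
5 -2 14.689 -15.121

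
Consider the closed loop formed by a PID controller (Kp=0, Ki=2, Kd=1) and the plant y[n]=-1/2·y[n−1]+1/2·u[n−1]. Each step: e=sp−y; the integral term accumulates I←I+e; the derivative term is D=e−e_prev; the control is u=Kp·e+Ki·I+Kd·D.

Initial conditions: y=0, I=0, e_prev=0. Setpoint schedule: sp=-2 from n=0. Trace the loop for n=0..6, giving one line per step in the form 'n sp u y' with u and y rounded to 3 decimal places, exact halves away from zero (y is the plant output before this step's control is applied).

0 -2 -6.000 0.000
1 -2 1.000 -3.000
2 -2 -15.000 2.000
3 -2 13.500 -8.500
4 -2 -42.500 11.000
5 -2 64.250 -26.750
6 -2 -140.750 45.500

(exact arithmetic carried between steps; '≈' marks a value shown rounded to 6 d.p. or computed from one; I and e_prev carry over from the previous line; the table rounds u and y to 3 d.p., halves away from zero)
n=0: y=0, sp=-2, e=sp−y=-2; I=-2, D=e−e_prev=-2; u=0·(-2)+2·(-2)+1·(-2)=-6; next y=-1/2·0+1/2·(-6)=-3
n=1: y=-3, sp=-2, e=sp−y=1; I=-1, D=e−e_prev=3; u=0·1+2·(-1)+1·3=1; next y=-1/2·(-3)+1/2·1=2
n=2: y=2, sp=-2, e=sp−y=-4; I=-5, D=e−e_prev=-5; u=0·(-4)+2·(-5)+1·(-5)=-15; next y=-1/2·2+1/2·(-15)=-8.5
n=3: y=-8.5, sp=-2, e=sp−y=6.5; I=1.5, D=e−e_prev=10.5; u=0·6.5+2·1.5+1·10.5=13.5; next y=-1/2·(-8.5)+1/2·13.5=11
n=4: y=11, sp=-2, e=sp−y=-13; I=-11.5, D=e−e_prev=-19.5; u=0·(-13)+2·(-11.5)+1·(-19.5)=-42.5; next y=-1/2·11+1/2·(-42.5)=-26.75
n=5: y=-26.75, sp=-2, e=sp−y=24.75; I=13.25, D=e−e_prev=37.75; u=0·24.75+2·13.25+1·37.75=64.25; next y=-1/2·(-26.75)+1/2·64.25=45.5
n=6: y=45.5, sp=-2, e=sp−y=-47.5; I=-34.25, D=e−e_prev=-72.25; u=0·(-47.5)+2·(-34.25)+1·(-72.25)=-140.75; next y=-1/2·45.5+1/2·(-140.75)=-93.125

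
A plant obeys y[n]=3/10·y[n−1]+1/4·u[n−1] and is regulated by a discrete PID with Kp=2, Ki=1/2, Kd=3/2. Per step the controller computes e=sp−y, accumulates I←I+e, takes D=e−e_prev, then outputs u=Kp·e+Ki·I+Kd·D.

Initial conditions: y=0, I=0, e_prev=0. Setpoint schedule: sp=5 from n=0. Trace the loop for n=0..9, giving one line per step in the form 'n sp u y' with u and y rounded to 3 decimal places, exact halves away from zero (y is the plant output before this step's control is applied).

0 5 20.000 0.000
1 5 -5.000 5.000
2 5 21.500 0.250
3 5 -4.050 5.450
4 5 22.835 0.623
5 5 -3.310 5.896
6 5 23.969 0.941
7 5 -2.766 6.275
8 5 24.932 1.191
9 5 -2.387 6.590

(exact arithmetic carried between steps; '≈' marks a value shown rounded to 6 d.p. or computed from one; I and e_prev carry over from the previous line; the table rounds u and y to 3 d.p., halves away from zero)
n=0: y=0, sp=5, e=sp−y=5; I=5, D=e−e_prev=5; u=2·5+1/2·5+3/2·5=20; next y=3/10·0+1/4·20=5
n=1: y=5, sp=5, e=sp−y=0; I=5, D=e−e_prev=-5; u=2·0+1/2·5+3/2·(-5)=-5; next y=3/10·5+1/4·(-5)=0.25
n=2: y=0.25, sp=5, e=sp−y=4.75; I=9.75, D=e−e_prev=4.75; u=2·4.75+1/2·9.75+3/2·4.75=21.5; next y=3/10·0.25+1/4·21.5=5.45
n=3: y=5.45, sp=5, e=sp−y=-0.45; I=9.3, D=e−e_prev=-5.2; u=2·(-0.45)+1/2·9.3+3/2·(-5.2)=-4.05; next y=3/10·5.45+1/4·(-4.05)=0.6225
n=4: y=0.6225, sp=5, e=sp−y=4.3775; I=13.6775, D=e−e_prev=4.8275; u=2·4.3775+1/2·13.6775+3/2·4.8275=22.835; next y=3/10·0.6225+1/4·22.835=5.8955
n=5: y=5.8955, sp=5, e=sp−y=-0.8955; I=12.782, D=e−e_prev=-5.273; u=2·(-0.8955)+1/2·12.782+3/2·(-5.273)=-3.3095; next y=3/10·5.8955+1/4·(-3.3095)=0.941275
n=6: y=0.941275, sp=5, e=sp−y=4.058725; I=16.840725, D=e−e_prev=4.954225; u=2·4.058725+1/2·16.840725+3/2·4.954225=23.96915; next y=3/10·0.941275+1/4·23.96915=6.27467
n=7: y=6.27467, sp=5, e=sp−y=-1.27467; I=15.566055, D=e−e_prev=-5.333395; u=2·(-1.27467)+1/2·15.566055+3/2·(-5.333395)=-2.766405; next y=3/10·6.27467+1/4·(-2.766405)≈1.190800
n=8: y≈1.190800, sp=5, e=sp−y≈3.809200; I≈19.375255, D=e−e_prev≈5.083870; u=2·3.809200+1/2·19.375255+3/2·5.083870≈24.931834; next y=3/10·1.190800+1/4·24.931834≈6.590198
n=9: y≈6.590198, sp=5, e=sp−y≈-1.590198; I≈17.785057, D=e−e_prev≈-5.399399; u=2·(-1.590198)+1/2·17.785057+3/2·(-5.399399)≈-2.386966; next y=3/10·6.590198+1/4·(-2.386966)≈1.380318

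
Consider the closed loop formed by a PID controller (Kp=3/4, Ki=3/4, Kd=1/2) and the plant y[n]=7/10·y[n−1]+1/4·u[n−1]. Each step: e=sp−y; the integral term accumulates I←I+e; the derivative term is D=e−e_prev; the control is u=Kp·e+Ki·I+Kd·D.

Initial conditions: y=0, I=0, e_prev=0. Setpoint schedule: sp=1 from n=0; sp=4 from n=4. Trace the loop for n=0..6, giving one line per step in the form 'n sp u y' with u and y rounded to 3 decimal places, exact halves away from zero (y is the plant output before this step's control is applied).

0 1 2.000 0.000
1 1 1.250 0.500
2 1 1.550 0.663
3 1 1.507 0.851
4 4 7.470 0.973
5 4 5.150 2.548
6 4 5.981 3.071

(exact arithmetic carried between steps; '≈' marks a value shown rounded to 6 d.p. or computed from one; I and e_prev carry over from the previous line; the table rounds u and y to 3 d.p., halves away from zero)
n=0: y=0, sp=1, e=sp−y=1; I=1, D=e−e_prev=1; u=3/4·1+3/4·1+1/2·1=2; next y=7/10·0+1/4·2=0.5
n=1: y=0.5, sp=1, e=sp−y=0.5; I=1.5, D=e−e_prev=-0.5; u=3/4·0.5+3/4·1.5+1/2·(-0.5)=1.25; next y=7/10·0.5+1/4·1.25=0.6625
n=2: y=0.6625, sp=1, e=sp−y=0.3375; I=1.8375, D=e−e_prev=-0.1625; u=3/4·0.3375+3/4·1.8375+1/2·(-0.1625)=1.55; next y=7/10·0.6625+1/4·1.55=0.85125
n=3: y=0.85125, sp=1, e=sp−y=0.14875; I=1.98625, D=e−e_prev=-0.18875; u=3/4·0.14875+3/4·1.98625+1/2·(-0.18875)=1.506875; next y=7/10·0.85125+1/4·1.506875≈0.972594
n=4: y≈0.972594, sp=4, e=sp−y≈3.027406; I≈5.013656, D=e−e_prev≈2.878656; u=3/4·3.027406+3/4·5.013656+1/2·2.878656≈7.470125; next y=7/10·0.972594+1/4·7.470125≈2.548347
n=5: y≈2.548347, sp=4, e=sp−y≈1.451653; I≈6.465309, D=e−e_prev≈-1.575753; u=3/4·1.451653+3/4·6.465309+1/2·(-1.575753)≈5.149845; next y=7/10·2.548347+1/4·5.149845≈3.071304
n=6: y≈3.071304, sp=4, e=sp−y≈0.928696; I≈7.394005, D=e−e_prev≈-0.522957; u=3/4·0.928696+3/4·7.394005+1/2·(-0.522957)≈5.980547; next y=7/10·3.071304+1/4·5.980547≈3.645050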